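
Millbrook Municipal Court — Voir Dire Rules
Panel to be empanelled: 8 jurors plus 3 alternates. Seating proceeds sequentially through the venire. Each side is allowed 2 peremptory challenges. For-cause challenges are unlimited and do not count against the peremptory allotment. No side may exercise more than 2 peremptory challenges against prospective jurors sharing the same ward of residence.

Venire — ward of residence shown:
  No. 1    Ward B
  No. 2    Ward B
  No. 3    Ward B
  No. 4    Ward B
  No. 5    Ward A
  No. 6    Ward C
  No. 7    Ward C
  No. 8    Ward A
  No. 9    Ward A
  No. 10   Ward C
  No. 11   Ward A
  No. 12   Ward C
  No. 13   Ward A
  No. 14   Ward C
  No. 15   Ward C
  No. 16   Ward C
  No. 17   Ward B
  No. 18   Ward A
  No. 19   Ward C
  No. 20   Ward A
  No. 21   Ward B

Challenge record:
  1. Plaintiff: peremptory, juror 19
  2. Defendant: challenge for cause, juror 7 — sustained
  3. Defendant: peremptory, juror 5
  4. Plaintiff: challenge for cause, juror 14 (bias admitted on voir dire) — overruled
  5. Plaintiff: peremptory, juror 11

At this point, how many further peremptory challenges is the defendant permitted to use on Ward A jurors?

1

Defendant peremptories so far: #5 — 1 of 2 used, 1 left overall.
Against Ward A: #5 — 1 used; per-ward cap 2 leaves 1.
Binding limit: min(1, 1) = 1.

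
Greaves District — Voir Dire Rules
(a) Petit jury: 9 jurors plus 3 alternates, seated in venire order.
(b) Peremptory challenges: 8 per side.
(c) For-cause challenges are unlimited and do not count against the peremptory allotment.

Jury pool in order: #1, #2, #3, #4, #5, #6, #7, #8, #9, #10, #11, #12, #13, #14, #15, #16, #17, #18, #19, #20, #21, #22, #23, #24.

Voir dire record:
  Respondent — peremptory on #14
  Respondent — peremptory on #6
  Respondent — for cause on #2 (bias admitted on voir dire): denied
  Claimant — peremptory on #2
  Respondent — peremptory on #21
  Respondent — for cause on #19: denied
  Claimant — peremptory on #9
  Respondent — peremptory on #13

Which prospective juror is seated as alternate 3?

Removed: #2, #6, #9, #13, #14, #21. (#19 stays — for-cause denied.)
Seating in order: seats 1–9 → #1, #3, #4, #5, #7, #8, #10, #11, #12; alternates → #15, #16, #17.
So alternate 3 is #17.

17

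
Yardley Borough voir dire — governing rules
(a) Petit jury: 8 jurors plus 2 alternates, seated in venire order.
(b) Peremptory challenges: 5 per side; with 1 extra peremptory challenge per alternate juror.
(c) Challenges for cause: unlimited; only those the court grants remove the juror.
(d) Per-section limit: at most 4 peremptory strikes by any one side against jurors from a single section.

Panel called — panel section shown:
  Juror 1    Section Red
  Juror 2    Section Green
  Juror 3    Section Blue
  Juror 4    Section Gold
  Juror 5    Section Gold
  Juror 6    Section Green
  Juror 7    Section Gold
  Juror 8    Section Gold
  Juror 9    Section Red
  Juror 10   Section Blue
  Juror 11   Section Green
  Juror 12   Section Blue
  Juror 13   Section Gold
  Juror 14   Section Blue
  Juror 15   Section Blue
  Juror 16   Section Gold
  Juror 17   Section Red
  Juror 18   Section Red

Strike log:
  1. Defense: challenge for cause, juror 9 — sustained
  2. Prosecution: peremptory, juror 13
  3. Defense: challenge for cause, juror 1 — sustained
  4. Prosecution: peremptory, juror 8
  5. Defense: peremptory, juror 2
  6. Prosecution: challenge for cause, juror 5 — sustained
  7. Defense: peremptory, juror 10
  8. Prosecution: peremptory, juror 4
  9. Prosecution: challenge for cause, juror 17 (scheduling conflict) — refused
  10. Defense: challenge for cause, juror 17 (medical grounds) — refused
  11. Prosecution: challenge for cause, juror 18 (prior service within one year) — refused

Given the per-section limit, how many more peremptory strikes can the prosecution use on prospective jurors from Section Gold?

Prosecution peremptories so far: #13, #8, #4 — 3 of 7 used, 4 left overall.
Against Section Gold: #13, #8, #4 — 3 used; per-section cap 4 leaves 1.
Binding limit: min(4, 1) = 1.

1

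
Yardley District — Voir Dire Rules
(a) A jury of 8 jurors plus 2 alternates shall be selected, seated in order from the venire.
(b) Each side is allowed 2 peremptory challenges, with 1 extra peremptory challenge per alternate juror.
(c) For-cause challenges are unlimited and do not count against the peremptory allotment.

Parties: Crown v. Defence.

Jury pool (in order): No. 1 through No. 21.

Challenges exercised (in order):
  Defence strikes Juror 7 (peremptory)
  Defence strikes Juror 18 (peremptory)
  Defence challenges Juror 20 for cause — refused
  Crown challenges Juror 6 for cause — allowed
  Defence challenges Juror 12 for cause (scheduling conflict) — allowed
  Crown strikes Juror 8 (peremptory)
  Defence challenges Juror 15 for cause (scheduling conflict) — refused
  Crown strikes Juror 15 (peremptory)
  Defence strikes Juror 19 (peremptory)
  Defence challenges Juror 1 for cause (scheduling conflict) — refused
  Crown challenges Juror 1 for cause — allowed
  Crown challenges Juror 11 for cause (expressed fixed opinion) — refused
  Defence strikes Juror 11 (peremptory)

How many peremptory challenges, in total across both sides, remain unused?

2

Crown allotment: 2 base + 1 × 2 alternates = 4. Defence allotment: 2 base + 1 × 2 alternates = 4.
Crown peremptories used: #8, #15 — 2 (for-cause on #6, #1, #11 don't count).
Defence peremptories used: #7, #18, #19, #11 — 4 (for-cause on #20, #12, #15, #1 don't count).
Remaining: (4 − 2) + (4 − 4) = 2.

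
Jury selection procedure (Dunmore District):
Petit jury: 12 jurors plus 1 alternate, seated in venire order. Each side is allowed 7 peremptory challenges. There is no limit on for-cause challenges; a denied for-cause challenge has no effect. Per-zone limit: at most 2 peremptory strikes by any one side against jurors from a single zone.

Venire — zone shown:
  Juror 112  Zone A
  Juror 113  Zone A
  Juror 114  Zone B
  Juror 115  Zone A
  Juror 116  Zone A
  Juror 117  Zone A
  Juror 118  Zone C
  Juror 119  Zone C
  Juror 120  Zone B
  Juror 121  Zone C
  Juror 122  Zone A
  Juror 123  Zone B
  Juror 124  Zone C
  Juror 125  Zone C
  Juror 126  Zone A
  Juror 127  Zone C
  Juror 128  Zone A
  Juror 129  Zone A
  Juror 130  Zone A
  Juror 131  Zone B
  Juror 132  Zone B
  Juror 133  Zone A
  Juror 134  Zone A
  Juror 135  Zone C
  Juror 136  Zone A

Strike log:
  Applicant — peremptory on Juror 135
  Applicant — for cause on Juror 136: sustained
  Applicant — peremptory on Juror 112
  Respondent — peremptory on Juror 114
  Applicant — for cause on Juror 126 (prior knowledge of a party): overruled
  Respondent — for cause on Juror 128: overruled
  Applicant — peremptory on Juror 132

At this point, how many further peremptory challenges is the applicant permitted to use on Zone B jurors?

Applicant peremptories so far: #135, #112, #132 — 3 of 7 used, 4 left overall.
Against Zone B: #132 — 1 used; per-zone cap 2 leaves 1.
Binding limit: min(4, 1) = 1.

1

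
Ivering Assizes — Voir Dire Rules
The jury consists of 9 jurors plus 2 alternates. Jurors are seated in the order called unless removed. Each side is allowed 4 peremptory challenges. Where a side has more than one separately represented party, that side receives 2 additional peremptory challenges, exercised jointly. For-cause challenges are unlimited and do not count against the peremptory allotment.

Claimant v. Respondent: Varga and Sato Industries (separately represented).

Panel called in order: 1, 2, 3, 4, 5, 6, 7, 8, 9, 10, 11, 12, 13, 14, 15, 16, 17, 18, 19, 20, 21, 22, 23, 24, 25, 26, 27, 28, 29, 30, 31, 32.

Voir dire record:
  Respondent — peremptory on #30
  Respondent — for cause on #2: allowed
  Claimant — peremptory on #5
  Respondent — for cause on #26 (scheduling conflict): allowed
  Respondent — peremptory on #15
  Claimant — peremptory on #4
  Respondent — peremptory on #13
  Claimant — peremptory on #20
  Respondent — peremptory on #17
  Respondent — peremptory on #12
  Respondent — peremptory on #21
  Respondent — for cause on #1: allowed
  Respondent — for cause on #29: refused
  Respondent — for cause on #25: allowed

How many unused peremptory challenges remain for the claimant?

1

Claimant allotment: 4.
Claimant peremptories used: #5, #4, #20 — 3.
Remaining: 4 − 3 = 1.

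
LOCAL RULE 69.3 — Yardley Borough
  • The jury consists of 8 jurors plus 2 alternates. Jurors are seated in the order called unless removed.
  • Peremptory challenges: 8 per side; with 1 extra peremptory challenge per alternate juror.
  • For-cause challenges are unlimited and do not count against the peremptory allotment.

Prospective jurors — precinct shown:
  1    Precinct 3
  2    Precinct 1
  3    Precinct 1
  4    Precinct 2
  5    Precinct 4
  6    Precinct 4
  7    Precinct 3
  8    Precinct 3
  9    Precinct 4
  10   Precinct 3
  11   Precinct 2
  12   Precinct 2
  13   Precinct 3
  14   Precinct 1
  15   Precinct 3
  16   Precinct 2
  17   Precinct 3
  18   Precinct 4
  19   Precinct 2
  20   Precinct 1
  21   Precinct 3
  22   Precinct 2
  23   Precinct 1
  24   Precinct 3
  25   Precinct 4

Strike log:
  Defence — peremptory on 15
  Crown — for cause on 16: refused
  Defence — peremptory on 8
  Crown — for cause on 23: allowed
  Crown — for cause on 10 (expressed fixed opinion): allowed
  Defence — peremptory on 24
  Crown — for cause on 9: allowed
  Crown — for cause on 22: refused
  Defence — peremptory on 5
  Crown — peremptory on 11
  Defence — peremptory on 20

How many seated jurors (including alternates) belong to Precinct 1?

3

Removed: #5, #8, #9, #10, #11, #15, #20, #23, #24.
Seated (10 incl. alternates): #1, #2, #3, #4, #6, #7, #12, #13, #14, #16.
Of those, in Precinct 1: #2, #3, #14 → 3.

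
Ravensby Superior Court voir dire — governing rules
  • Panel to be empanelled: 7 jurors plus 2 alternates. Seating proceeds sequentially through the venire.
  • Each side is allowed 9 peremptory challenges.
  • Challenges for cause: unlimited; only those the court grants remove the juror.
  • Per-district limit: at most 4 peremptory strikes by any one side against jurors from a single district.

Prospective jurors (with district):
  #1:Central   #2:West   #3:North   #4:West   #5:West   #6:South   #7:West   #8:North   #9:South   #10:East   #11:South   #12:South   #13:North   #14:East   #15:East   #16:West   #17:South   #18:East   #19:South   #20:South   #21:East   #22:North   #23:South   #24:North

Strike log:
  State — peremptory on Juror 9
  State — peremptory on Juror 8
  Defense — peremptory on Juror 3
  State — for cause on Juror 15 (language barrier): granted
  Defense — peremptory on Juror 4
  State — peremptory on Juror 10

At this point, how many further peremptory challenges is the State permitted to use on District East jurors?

3

State peremptories so far: #9, #8, #10 — 3 of 9 used, 6 left overall.
Against District East: #10 — 1 used; per-district cap 4 leaves 3.
Binding limit: min(6, 3) = 3.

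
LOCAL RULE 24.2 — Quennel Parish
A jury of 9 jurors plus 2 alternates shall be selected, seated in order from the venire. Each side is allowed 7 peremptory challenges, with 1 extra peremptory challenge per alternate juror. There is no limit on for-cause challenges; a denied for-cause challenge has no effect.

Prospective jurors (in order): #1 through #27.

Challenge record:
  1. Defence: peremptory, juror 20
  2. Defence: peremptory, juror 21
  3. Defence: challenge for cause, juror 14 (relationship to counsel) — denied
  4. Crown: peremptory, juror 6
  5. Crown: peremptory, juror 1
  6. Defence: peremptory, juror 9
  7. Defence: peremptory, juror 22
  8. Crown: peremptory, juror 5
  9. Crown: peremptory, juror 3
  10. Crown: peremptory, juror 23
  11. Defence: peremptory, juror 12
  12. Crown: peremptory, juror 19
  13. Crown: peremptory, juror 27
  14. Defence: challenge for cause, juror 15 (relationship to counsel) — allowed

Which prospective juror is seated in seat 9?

16

Removed: #1, #3, #5, #6, #9, #12, #15, #19, #20, #21, #22, #23, #27. (#14 stays — for-cause denied.)
Filling seats in venire order through position 9: #2, #4, #7, #8, #10, #11, #13, #14, #16.
So seat 9 is #16.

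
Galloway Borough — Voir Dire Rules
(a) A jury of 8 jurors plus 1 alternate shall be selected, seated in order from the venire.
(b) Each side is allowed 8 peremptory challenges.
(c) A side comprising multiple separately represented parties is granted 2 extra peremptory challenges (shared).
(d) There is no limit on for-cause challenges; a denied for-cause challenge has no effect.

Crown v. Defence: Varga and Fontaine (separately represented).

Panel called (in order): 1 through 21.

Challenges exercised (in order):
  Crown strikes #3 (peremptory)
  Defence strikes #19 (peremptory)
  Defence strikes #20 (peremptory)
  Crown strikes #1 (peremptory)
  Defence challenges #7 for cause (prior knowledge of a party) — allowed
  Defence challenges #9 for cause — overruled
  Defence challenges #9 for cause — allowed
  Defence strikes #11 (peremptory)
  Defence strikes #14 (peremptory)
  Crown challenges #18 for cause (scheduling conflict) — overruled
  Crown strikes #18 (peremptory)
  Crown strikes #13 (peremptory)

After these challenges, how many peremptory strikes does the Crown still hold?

Crown allotment: 8.
Crown peremptories used: #3, #1, #18, #13 — 4 (the for-cause on #18 doesn't count).
Remaining: 8 − 4 = 4.

4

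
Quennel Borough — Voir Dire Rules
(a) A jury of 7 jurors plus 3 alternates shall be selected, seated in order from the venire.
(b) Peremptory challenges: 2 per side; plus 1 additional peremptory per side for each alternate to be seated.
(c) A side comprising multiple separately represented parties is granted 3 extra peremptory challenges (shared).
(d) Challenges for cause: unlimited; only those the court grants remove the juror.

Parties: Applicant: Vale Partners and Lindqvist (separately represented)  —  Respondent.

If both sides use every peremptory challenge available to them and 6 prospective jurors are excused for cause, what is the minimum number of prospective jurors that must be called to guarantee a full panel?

Seats to fill: 7 + 3 alternates = 10.
Peremptories — Applicant: 2 + 1×3 + 3 = 8; Respondent: 2 + 1×3 = 5; total 13.
For-cause removals: 6.
Minimum venire: 10 + 13 + 6 = 29.

29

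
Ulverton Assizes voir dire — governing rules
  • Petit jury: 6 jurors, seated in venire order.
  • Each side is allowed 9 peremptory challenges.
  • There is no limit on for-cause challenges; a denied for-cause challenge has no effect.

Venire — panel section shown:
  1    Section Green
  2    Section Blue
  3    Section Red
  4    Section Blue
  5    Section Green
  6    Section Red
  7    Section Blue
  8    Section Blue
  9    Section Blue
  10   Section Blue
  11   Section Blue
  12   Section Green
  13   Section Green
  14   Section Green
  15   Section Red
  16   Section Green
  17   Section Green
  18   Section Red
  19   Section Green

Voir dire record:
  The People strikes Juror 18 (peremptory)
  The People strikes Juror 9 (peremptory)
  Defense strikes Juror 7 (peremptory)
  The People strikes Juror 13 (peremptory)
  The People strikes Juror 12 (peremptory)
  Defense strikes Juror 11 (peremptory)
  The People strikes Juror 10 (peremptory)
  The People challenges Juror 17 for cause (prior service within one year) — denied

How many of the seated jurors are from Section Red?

Removed: #7, #9, #10, #11, #12, #13, #18.
Seated jurors 1–6: #1, #2, #3, #4, #5, #6.
Of those, in Section Red: #3, #6 → 2.

2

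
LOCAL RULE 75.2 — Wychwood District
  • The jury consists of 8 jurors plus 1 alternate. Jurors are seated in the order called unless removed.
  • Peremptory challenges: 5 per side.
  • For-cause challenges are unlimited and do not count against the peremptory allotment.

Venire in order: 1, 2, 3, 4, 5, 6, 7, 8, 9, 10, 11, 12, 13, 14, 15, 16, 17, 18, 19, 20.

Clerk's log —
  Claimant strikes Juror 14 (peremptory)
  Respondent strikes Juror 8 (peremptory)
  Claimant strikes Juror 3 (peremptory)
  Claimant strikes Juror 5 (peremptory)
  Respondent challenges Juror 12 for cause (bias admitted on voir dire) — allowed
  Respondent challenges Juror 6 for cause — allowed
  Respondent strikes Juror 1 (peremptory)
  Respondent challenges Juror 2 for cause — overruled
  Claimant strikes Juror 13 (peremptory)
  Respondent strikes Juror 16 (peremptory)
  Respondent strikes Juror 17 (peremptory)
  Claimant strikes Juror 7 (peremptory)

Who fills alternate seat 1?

Removed: #1, #3, #5, #6, #7, #8, #12, #13, #14, #16, #17. (#2 stays — for-cause denied.)
Seating in order: seats 1–8 → #2, #4, #9, #10, #11, #15, #18, #19; alternates → #20.
So alternate 1 is #20.

20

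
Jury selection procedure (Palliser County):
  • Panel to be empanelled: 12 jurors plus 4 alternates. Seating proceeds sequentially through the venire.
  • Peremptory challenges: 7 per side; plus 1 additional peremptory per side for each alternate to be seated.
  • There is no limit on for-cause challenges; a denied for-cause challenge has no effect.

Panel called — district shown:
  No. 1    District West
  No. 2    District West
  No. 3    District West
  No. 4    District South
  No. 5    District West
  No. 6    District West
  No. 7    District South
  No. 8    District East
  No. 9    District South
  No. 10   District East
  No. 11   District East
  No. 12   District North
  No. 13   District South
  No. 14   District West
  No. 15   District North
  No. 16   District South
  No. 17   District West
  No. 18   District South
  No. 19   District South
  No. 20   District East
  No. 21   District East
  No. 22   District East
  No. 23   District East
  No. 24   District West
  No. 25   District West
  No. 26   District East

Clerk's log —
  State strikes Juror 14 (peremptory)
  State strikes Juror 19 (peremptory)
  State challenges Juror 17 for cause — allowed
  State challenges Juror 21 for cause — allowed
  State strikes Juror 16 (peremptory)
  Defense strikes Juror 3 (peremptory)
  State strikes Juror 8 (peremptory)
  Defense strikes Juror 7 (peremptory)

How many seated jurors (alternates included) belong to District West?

Removed: #3, #7, #8, #14, #16, #17, #19, #21.
Seated (16 incl. alternates): #1, #2, #4, #5, #6, #9, #10, #11, #12, #13, #15, #18, #20, #22, #23, #24.
Of those, in District West: #1, #2, #5, #6, #24 → 5.

5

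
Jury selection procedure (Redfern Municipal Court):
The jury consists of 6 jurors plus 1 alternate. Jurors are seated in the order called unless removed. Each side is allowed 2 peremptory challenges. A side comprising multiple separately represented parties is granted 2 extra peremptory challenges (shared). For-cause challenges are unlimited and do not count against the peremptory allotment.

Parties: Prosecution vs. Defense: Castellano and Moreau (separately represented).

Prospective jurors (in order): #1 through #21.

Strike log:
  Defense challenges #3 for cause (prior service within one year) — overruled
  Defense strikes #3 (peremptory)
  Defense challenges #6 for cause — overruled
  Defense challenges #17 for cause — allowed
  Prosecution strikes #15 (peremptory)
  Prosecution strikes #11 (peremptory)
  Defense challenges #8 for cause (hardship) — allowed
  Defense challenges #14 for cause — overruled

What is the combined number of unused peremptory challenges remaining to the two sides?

3

Prosecution allotment: 2. Defense allotment: 2 base + 2 multi-party = 4.
Prosecution peremptories used: #15, #11 — 2.
Defense peremptories used: #3 — 1 (for-cause on #3, #6, #17, #8, #14 don't count).
Remaining: (2 − 2) + (4 − 1) = 3.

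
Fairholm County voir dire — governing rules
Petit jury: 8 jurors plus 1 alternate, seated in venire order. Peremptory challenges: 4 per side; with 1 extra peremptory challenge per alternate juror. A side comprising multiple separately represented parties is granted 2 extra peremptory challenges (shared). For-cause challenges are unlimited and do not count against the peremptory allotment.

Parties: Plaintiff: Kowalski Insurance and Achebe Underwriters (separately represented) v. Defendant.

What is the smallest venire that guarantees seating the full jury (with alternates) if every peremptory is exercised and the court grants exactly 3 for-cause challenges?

24

Seats to fill: 8 + 1 alternates = 9.
Peremptories — Plaintiff: 4 + 1×1 + 2 = 7; Defendant: 4 + 1×1 = 5; total 12.
For-cause removals: 3.
Minimum venire: 9 + 12 + 3 = 24.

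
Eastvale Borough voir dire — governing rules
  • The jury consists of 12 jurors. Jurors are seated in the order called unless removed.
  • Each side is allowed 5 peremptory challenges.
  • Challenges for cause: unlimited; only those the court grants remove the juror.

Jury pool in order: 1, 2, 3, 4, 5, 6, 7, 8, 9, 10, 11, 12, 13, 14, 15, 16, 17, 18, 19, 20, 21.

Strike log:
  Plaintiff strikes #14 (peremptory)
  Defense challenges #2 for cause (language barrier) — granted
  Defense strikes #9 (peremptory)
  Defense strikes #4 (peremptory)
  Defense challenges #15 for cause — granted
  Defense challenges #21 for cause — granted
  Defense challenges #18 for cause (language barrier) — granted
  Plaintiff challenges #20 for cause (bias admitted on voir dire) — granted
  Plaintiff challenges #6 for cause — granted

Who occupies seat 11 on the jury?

17

Removed: #2, #4, #6, #9, #14, #15, #18, #20, #21.
Seating in order: seats 1–12 → #1, #3, #5, #7, #8, #10, #11, #12, #13, #16, #17, #19.
So seat 11 is #17.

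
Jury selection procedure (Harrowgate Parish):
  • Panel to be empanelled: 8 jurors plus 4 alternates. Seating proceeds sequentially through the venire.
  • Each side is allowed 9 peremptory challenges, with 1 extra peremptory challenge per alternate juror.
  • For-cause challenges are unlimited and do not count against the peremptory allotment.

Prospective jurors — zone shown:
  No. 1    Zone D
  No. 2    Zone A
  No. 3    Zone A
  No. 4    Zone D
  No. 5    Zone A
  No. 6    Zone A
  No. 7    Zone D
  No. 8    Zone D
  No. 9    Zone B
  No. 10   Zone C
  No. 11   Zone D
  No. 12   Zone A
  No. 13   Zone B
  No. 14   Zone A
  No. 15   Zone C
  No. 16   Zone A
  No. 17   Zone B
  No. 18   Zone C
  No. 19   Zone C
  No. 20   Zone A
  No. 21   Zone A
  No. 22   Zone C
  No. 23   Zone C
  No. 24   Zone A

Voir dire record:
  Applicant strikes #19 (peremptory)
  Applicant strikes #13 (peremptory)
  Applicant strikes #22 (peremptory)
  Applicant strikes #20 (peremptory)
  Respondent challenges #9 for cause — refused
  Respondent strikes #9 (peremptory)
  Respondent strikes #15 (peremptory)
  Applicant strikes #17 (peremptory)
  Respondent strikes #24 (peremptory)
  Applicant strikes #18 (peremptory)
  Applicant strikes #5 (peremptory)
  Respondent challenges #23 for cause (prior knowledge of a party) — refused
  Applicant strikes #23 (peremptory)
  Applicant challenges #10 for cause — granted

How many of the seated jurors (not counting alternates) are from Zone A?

Removed: #5, #9, #10, #13, #15, #17, #18, #19, #20, #22, #23, #24.
Seated jurors 1–8: #1, #2, #3, #4, #6, #7, #8, #11 (alternates #12, #14, #16, #21 not counted).
Of those, in Zone A: #2, #3, #6 → 3.

3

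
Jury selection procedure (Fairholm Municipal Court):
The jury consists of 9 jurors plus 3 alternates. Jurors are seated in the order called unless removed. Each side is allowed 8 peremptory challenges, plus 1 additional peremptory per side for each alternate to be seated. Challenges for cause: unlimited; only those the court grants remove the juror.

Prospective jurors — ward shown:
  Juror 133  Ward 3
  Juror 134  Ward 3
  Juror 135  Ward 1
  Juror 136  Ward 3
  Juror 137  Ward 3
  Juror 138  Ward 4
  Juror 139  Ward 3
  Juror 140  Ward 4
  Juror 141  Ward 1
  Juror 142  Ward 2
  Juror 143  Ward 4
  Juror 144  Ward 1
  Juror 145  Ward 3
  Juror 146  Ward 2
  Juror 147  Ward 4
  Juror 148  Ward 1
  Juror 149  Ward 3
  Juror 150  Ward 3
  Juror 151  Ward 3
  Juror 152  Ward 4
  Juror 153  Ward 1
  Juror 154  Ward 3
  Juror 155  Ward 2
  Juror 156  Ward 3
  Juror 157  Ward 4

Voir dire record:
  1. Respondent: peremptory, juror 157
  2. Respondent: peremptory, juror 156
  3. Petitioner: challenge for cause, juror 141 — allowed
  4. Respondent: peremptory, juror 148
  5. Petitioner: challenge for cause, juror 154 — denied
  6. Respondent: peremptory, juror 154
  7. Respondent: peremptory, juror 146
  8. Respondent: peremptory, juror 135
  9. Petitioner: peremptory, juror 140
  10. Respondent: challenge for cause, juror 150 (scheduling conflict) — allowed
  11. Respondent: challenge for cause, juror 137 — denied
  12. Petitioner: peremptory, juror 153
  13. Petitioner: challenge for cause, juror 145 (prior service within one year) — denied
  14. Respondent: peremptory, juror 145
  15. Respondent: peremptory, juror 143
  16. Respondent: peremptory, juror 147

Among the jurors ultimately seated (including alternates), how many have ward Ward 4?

Removed: #135, #140, #141, #143, #145, #146, #147, #148, #150, #153, #154, #156, #157.
Seated (12 incl. alternates): #133, #134, #136, #137, #138, #139, #142, #144, #149, #151, #152, #155.
Of those, in Ward 4: #138, #152 → 2.

2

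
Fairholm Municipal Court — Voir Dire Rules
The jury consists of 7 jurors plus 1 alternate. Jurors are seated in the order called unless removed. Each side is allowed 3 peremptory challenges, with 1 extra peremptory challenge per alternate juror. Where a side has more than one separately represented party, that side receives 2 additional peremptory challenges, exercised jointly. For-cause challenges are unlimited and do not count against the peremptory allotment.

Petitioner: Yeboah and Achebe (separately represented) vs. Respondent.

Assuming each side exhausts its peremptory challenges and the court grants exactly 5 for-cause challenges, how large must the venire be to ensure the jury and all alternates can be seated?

Seats to fill: 7 + 1 alternates = 8.
Peremptories — Petitioner: 3 + 1×1 + 2 = 6; Respondent: 3 + 1×1 = 4; total 10.
For-cause removals: 5.
Minimum venire: 8 + 10 + 5 = 23.

23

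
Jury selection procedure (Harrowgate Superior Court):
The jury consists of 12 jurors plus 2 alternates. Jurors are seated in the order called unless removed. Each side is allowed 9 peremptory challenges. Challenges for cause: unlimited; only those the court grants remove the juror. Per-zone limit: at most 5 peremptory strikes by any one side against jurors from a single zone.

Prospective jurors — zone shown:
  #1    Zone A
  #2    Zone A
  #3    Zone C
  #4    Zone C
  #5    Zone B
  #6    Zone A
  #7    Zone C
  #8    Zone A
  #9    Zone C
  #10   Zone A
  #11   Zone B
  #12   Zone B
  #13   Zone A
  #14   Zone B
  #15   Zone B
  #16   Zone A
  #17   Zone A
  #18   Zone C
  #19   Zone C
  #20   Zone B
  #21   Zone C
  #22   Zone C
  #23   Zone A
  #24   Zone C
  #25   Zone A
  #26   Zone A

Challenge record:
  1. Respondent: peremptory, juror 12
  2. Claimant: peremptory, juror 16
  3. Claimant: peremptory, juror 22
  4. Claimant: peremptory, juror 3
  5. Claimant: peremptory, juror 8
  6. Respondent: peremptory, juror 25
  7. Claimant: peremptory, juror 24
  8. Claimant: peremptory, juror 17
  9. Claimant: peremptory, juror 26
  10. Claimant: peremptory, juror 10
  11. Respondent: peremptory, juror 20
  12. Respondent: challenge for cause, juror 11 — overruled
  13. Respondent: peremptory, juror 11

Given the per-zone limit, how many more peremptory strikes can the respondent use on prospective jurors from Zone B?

2

Respondent peremptories so far: #12, #25, #20, #11 — 4 of 9 used, 5 left overall.
Against Zone B: #12, #20, #11 — 3 used; per-zone cap 5 leaves 2.
Binding limit: min(5, 2) = 2.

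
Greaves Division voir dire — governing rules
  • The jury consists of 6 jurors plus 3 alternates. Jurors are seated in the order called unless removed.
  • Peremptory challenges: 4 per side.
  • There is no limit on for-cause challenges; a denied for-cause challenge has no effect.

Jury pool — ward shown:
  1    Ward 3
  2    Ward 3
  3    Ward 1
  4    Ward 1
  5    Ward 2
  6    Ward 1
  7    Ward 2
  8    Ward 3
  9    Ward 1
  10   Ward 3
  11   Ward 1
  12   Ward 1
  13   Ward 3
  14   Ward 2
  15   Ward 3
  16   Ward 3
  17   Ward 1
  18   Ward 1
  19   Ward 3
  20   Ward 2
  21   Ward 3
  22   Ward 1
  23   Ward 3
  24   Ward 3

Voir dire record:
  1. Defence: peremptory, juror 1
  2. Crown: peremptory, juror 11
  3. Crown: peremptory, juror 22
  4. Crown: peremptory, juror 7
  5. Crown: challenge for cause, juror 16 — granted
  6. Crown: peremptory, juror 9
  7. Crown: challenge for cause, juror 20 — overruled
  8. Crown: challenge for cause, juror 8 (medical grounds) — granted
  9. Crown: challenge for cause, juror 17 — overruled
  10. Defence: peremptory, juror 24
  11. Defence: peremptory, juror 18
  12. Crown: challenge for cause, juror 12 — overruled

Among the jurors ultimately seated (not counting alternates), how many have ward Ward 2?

1

Removed: #1, #7, #8, #9, #11, #16, #18, #22, #24.
Seated jurors 1–6: #2, #3, #4, #5, #6, #10 (alternates #12, #13, #14 not counted).
Of those, in Ward 2: #5 → 1.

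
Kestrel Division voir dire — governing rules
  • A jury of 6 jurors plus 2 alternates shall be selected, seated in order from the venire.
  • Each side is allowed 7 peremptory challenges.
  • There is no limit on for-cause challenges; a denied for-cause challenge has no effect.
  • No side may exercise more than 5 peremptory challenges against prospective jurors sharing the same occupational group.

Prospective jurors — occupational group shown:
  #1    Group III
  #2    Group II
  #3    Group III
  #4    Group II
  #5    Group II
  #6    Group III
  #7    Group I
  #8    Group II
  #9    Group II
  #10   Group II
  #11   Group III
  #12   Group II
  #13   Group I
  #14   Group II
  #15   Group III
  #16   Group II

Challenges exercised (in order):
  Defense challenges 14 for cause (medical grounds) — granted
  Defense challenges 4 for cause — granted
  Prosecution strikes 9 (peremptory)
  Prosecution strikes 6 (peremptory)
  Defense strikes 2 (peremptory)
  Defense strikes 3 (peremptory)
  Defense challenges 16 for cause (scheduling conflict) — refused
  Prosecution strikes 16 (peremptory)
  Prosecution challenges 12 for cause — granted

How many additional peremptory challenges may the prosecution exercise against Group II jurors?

3

Prosecution peremptories so far: #9, #6, #16 — 3 of 7 used, 4 left overall.
Against Group II: #9, #16 — 2 used; per-group cap 5 leaves 3.
Binding limit: min(4, 3) = 3.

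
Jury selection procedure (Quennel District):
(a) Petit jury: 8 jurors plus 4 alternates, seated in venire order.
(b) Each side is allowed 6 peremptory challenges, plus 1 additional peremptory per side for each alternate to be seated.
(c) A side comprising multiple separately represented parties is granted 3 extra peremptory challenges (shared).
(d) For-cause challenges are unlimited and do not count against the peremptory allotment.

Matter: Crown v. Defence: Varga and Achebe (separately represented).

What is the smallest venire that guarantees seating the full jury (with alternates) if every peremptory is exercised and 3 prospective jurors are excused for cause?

38

Seats to fill: 8 + 4 alternates = 12.
Peremptories — Crown: 6 + 1×4 = 10; Defence: 6 + 1×4 + 3 = 13; total 23.
For-cause removals: 3.
Minimum venire: 12 + 23 + 3 = 38.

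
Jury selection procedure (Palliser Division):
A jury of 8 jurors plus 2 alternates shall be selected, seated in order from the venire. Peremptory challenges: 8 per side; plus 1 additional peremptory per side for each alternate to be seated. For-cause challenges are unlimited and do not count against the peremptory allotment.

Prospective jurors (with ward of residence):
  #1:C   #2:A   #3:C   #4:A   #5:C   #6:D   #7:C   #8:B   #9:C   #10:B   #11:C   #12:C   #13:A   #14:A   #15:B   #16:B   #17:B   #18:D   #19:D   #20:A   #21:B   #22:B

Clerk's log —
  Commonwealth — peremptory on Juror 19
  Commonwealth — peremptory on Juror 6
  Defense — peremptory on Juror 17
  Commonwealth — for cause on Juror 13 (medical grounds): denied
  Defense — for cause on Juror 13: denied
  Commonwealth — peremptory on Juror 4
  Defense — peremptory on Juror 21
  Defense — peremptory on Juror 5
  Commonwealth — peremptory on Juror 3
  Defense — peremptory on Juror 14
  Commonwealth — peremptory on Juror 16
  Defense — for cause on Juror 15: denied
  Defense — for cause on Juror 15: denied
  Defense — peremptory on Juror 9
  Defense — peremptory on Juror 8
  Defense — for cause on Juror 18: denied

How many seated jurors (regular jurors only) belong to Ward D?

0

Removed: #3, #4, #5, #6, #8, #9, #14, #16, #17, #19, #21.
Seated jurors 1–8: #1, #2, #7, #10, #11, #12, #13, #15 (alternates #18, #20 not counted).
None of those are in Ward D → 0.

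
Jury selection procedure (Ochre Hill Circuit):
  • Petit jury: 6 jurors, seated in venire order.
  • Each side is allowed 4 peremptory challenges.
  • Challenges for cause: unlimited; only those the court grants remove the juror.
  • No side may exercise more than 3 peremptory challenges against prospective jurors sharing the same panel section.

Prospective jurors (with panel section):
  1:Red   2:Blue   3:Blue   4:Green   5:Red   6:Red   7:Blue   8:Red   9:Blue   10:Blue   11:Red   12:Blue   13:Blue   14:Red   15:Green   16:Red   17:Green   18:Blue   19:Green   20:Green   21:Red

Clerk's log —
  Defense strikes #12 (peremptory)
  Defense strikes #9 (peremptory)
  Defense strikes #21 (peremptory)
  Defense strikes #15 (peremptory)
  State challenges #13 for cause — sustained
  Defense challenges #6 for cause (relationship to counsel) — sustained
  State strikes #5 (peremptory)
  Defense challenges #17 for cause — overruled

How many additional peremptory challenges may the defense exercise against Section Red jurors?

0

Defense peremptories so far: #12, #9, #21, #15 — 4 of 4 used, 0 left overall.
Against Section Red: #21 — 1 used; per-section cap 3 leaves 2.
Binding limit: min(0, 2) = 0.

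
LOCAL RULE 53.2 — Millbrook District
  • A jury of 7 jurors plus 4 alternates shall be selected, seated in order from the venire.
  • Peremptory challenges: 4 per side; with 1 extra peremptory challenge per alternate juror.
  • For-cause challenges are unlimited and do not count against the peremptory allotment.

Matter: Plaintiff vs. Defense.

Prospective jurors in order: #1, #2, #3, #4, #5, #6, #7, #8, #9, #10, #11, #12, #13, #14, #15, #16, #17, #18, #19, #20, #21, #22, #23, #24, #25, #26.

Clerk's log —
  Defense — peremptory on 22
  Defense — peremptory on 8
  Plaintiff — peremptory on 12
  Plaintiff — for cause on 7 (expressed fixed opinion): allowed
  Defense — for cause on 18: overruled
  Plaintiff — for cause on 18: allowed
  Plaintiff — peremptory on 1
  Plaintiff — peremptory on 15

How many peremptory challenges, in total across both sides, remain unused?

11

Plaintiff allotment: 4 base + 1 × 4 alternates = 8. Defense allotment: 4 base + 1 × 4 alternates = 8.
Plaintiff peremptories used: #12, #1, #15 — 3 (for-cause on #7, #18 don't count).
Defense peremptories used: #22, #8 — 2 (the for-cause on #18 doesn't count).
Remaining: (8 − 3) + (8 − 2) = 11.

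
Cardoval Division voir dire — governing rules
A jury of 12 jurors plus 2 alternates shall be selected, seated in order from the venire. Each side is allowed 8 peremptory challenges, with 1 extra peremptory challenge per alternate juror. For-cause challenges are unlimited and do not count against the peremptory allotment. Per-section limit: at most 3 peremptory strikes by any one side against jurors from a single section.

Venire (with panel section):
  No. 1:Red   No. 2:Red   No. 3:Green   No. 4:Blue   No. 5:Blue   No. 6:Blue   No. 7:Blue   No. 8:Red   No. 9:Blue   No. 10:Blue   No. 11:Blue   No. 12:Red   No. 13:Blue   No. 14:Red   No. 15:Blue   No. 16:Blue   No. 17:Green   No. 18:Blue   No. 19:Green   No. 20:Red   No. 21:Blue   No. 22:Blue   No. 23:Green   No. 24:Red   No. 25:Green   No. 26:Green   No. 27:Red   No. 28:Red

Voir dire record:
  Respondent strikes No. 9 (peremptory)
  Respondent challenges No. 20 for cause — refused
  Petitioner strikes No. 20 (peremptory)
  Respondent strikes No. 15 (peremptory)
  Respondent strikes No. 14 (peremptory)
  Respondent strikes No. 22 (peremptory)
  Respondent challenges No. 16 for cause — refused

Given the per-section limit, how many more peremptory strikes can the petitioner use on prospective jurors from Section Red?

Petitioner peremptories so far: #20 — 1 of 10 used, 9 left overall.
Against Section Red: #20 — 1 used; per-section cap 3 leaves 2.
Binding limit: min(9, 2) = 2.

2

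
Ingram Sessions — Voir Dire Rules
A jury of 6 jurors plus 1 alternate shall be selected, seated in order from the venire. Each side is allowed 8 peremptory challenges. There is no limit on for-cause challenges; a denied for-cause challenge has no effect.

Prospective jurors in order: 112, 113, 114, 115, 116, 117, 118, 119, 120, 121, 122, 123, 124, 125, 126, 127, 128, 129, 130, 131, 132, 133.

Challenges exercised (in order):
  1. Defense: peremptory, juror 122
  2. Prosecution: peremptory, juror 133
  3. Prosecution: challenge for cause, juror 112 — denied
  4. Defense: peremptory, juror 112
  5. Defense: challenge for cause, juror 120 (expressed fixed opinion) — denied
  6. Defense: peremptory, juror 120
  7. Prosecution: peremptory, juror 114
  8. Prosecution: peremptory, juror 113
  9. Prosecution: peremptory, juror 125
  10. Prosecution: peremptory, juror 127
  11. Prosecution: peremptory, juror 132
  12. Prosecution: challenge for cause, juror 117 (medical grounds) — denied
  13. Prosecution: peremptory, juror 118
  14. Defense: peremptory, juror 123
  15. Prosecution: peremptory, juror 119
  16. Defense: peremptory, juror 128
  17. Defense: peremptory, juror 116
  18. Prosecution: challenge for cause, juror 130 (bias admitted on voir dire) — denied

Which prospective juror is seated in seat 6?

Removed: #112, #113, #114, #116, #118, #119, #120, #122, #123, #125, #127, #128, #132, #133. (#117, #130 stay — for-cause denied.)
Seating in order: seats 1–6 → #115, #117, #121, #124, #126, #129; alternates → #130.
So seat 6 is #129.

129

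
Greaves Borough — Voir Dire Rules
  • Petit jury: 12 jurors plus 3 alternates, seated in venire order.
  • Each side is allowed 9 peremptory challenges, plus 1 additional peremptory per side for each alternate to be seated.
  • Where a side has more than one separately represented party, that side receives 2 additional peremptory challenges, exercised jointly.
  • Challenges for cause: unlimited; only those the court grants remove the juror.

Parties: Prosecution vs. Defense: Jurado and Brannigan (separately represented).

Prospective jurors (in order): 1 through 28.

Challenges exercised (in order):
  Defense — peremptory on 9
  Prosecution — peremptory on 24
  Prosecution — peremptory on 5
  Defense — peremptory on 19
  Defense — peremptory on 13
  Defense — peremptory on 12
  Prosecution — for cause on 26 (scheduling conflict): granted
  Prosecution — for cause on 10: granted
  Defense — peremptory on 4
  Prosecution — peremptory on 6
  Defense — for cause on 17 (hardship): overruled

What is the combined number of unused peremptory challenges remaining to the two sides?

18

Prosecution allotment: 9 base + 1 × 3 alternates = 12. Defense allotment: 9 base + 1 × 3 alternates + 2 multi-party = 14.
Prosecution peremptories used: #24, #5, #6 — 3 (for-cause on #26, #10 don't count).
Defense peremptories used: #9, #19, #13, #12, #4 — 5 (the for-cause on #17 doesn't count).
Remaining: (12 − 3) + (14 − 5) = 18.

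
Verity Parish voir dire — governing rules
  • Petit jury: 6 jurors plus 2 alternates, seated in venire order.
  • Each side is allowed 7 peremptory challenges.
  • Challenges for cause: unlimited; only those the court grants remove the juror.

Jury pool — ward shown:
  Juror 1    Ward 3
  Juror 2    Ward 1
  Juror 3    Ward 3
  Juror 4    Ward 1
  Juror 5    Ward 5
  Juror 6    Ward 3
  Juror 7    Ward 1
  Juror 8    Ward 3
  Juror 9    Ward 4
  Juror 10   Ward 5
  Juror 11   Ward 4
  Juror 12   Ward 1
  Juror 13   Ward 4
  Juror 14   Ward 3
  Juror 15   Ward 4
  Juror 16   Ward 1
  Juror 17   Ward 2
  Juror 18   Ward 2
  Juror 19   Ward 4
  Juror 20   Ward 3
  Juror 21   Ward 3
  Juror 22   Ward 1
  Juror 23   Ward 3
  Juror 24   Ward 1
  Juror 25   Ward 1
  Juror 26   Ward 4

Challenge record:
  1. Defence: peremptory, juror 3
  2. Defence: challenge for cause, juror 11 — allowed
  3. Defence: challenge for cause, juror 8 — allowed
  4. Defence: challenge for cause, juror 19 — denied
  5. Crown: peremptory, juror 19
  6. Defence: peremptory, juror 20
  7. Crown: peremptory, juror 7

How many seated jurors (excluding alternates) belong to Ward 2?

0

Removed: #3, #7, #8, #11, #19, #20.
Seated jurors 1–6: #1, #2, #4, #5, #6, #9 (alternates #10, #12 not counted).
None of those are in Ward 2 → 0.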